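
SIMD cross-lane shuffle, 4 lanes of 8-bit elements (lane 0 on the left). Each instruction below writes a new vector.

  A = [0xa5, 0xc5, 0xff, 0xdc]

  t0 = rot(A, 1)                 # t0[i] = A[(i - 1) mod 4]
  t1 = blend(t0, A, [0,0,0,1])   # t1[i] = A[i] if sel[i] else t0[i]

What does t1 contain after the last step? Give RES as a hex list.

  t0: dc a5 c5 ff
  t1: dc a5 c5 dc

RES = [ 0xdc  0xa5  0xc5  0xdc ]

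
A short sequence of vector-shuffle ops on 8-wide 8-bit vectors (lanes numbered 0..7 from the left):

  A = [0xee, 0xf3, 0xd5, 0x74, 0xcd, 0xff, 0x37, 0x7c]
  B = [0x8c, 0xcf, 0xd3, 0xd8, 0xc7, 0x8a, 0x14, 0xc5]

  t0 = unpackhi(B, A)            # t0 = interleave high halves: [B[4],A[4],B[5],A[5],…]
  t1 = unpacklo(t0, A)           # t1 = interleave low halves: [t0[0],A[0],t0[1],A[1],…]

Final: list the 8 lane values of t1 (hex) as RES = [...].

  t0: c7 cd 8a ff 14 37 c5 7c
  t1: c7 ee cd f3 8a d5 ff 74

RES = [0xc7, 0xee, 0xcd, 0xf3, 0x8a, 0xd5, 0xff, 0x74]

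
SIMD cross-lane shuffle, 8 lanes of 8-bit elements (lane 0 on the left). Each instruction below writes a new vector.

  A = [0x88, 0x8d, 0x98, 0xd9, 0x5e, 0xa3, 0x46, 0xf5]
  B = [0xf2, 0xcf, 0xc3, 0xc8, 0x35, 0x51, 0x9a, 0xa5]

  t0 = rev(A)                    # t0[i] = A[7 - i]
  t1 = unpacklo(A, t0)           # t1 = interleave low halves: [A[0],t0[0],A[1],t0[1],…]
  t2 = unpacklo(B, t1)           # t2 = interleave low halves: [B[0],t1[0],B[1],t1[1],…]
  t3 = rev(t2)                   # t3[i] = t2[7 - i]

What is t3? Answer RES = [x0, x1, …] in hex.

RES = [ 0x46  0xc8  0x8d  0xc3  0xf5  0xcf  0x88  0xf2 ]

→ t0 |f5|46|a3|5e|d9|98|8d|88|
→ t1 |88|f5|8d|46|98|a3|d9|5e|
→ t2 |f2|88|cf|f5|c3|8d|c8|46|
→ t3 |46|c8|8d|c3|f5|cf|88|f2|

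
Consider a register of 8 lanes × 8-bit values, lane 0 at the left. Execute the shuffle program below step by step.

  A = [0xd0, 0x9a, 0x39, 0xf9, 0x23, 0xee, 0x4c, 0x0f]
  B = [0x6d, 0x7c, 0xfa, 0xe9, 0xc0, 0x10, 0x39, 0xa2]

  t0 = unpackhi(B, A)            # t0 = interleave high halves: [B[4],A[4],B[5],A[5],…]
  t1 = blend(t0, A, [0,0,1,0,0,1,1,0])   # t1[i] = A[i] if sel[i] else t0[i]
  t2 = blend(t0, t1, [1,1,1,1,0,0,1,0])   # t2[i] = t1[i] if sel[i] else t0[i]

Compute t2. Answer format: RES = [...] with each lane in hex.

t0 = [0xc0, 0x23, 0x10, 0xee, 0x39, 0x4c, 0xa2, 0x0f]
t1 = [0xc0, 0x23, 0x39, 0xee, 0x39, 0xee, 0x4c, 0x0f]
t2 = [0xc0, 0x23, 0x39, 0xee, 0x39, 0x4c, 0x4c, 0x0f]

RES = [ 0xc0  0x23  0x39  0xee  0x39  0x4c  0x4c  0x0f ]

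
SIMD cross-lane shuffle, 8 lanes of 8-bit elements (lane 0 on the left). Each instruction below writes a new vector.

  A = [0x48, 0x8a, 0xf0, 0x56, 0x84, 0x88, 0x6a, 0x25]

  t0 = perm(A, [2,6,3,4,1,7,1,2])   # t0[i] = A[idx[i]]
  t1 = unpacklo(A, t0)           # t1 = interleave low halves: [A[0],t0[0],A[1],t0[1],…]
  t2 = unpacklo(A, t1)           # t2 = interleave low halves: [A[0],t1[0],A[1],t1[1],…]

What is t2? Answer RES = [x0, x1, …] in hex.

RES = [0x48, 0x48, 0x8a, 0xf0, 0xf0, 0x8a, 0x56, 0x6a]

t0 = [0xf0, 0x6a, 0x56, 0x84, 0x8a, 0x25, 0x8a, 0xf0]
t1 = [0x48, 0xf0, 0x8a, 0x6a, 0xf0, 0x56, 0x56, 0x84]
t2 = [0x48, 0x48, 0x8a, 0xf0, 0xf0, 0x8a, 0x56, 0x6a]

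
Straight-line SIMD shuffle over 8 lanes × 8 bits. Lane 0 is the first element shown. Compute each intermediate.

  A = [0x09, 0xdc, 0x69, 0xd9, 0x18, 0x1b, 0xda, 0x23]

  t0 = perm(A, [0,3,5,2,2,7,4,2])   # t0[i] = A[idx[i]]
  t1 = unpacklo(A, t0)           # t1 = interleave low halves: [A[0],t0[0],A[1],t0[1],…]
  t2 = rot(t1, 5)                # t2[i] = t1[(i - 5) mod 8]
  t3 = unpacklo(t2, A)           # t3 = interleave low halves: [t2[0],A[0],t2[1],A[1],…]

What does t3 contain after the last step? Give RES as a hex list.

RES = [ 0xd9  0x09  0x69  0xdc  0x1b  0x69  0xd9  0xd9 ]

  t0: 09 d9 1b 69 69 23 18 69
  t1: 09 09 dc d9 69 1b d9 69
  t2: d9 69 1b d9 69 09 09 dc
  t3: d9 09 69 dc 1b 69 d9 d9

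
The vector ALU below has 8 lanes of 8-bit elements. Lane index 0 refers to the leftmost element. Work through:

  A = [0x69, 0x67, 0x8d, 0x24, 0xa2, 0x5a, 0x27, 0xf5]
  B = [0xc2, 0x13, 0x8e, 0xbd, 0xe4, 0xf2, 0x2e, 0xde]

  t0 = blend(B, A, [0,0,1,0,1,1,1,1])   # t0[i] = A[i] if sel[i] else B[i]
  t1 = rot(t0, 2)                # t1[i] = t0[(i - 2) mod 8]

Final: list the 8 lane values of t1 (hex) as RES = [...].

→ t0 |c2|13|8d|bd|a2|5a|27|f5|
→ t1 |27|f5|c2|13|8d|bd|a2|5a|

RES = [0x27, 0xf5, 0xc2, 0x13, 0x8d, 0xbd, 0xa2, 0x5a]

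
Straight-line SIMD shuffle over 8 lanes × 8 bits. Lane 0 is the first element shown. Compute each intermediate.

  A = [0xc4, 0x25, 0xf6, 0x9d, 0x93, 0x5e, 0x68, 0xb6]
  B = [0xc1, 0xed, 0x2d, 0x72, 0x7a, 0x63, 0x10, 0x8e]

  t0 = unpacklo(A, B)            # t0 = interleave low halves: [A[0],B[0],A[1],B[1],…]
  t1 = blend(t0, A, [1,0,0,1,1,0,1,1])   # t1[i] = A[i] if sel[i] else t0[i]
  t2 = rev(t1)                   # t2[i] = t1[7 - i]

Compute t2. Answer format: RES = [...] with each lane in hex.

  t0: c4 c1 25 ed f6 2d 9d 72
  t1: c4 c1 25 9d 93 2d 68 b6
  t2: b6 68 2d 93 9d 25 c1 c4

RES = [ 0xb6  0x68  0x2d  0x93  0x9d  0x25  0xc1  0xc4 ]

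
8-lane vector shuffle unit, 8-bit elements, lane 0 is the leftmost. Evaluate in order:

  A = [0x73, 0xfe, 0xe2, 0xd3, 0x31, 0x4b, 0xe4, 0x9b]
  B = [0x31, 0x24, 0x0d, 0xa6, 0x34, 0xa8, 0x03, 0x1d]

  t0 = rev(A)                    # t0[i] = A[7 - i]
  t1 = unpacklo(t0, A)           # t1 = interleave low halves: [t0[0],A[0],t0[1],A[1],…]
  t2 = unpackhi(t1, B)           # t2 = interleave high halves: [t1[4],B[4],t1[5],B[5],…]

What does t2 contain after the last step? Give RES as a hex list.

RES = [0x4b, 0x34, 0xe2, 0xa8, 0x31, 0x03, 0xd3, 0x1d]

  t0: 9b e4 4b 31 d3 e2 fe 73
  t1: 9b 73 e4 fe 4b e2 31 d3
  t2: 4b 34 e2 a8 31 03 d3 1d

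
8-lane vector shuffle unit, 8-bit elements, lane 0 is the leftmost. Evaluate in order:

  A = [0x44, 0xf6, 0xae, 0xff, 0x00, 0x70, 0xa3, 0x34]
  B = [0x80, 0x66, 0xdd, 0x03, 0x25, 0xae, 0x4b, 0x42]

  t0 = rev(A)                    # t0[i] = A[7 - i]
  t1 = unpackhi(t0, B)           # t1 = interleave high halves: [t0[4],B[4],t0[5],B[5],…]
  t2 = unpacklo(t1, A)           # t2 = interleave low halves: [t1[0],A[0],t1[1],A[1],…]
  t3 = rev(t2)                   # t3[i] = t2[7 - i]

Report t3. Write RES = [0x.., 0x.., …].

t0 = [0x34, 0xa3, 0x70, 0x00, 0xff, 0xae, 0xf6, 0x44]
t1 = [0xff, 0x25, 0xae, 0xae, 0xf6, 0x4b, 0x44, 0x42]
t2 = [0xff, 0x44, 0x25, 0xf6, 0xae, 0xae, 0xae, 0xff]
t3 = [0xff, 0xae, 0xae, 0xae, 0xf6, 0x25, 0x44, 0xff]

RES = [0xff, 0xae, 0xae, 0xae, 0xf6, 0x25, 0x44, 0xff]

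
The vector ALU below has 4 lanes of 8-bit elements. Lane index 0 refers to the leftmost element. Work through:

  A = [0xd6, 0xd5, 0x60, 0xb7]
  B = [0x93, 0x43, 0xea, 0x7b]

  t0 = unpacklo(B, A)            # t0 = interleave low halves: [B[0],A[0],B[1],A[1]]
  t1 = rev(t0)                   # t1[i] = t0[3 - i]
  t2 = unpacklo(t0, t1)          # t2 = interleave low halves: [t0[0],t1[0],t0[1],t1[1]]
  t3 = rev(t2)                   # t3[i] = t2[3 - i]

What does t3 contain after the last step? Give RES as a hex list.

RES = [0x43, 0xd6, 0xd5, 0x93]

→ t0 |93|d6|43|d5|
→ t1 |d5|43|d6|93|
→ t2 |93|d5|d6|43|
→ t3 |43|d6|d5|93|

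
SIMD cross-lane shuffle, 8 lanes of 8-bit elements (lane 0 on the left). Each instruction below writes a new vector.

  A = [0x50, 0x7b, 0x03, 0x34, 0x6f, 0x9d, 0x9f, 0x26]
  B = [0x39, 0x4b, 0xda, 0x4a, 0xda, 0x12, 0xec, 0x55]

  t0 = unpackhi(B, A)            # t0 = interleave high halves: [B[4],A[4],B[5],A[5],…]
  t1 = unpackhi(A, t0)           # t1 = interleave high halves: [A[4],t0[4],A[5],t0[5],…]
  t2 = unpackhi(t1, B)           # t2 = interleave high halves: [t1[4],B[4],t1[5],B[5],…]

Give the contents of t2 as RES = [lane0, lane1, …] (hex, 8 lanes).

RES = [0x9f, 0xda, 0x55, 0x12, 0x26, 0xec, 0x26, 0x55]

t0 = [0xda, 0x6f, 0x12, 0x9d, 0xec, 0x9f, 0x55, 0x26]
t1 = [0x6f, 0xec, 0x9d, 0x9f, 0x9f, 0x55, 0x26, 0x26]
t2 = [0x9f, 0xda, 0x55, 0x12, 0x26, 0xec, 0x26, 0x55]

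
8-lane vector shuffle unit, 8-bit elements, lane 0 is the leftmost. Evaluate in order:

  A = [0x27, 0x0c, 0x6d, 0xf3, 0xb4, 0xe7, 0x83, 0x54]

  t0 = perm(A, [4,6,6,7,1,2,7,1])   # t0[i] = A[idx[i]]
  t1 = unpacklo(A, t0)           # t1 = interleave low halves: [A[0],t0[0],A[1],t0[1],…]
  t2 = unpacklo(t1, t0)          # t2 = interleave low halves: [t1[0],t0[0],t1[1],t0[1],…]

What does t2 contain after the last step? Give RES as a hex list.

  t0: b4 83 83 54 0c 6d 54 0c
  t1: 27 b4 0c 83 6d 83 f3 54
  t2: 27 b4 b4 83 0c 83 83 54

RES = [ 0x27  0xb4  0xb4  0x83  0x0c  0x83  0x83  0x54 ]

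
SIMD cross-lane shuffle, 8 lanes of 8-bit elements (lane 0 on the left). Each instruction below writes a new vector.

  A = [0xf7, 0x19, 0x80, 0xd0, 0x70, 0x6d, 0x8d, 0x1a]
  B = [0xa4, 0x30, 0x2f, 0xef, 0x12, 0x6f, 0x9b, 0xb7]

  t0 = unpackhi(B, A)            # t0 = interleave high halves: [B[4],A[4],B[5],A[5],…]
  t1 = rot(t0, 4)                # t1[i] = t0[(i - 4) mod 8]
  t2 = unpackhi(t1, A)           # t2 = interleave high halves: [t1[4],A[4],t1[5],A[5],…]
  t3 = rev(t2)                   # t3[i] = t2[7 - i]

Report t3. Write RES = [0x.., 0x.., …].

RES = [0x1a, 0x6d, 0x8d, 0x6f, 0x6d, 0x70, 0x70, 0x12]

→ t0 |12|70|6f|6d|9b|8d|b7|1a|
→ t1 |9b|8d|b7|1a|12|70|6f|6d|
→ t2 |12|70|70|6d|6f|8d|6d|1a|
→ t3 |1a|6d|8d|6f|6d|70|70|12|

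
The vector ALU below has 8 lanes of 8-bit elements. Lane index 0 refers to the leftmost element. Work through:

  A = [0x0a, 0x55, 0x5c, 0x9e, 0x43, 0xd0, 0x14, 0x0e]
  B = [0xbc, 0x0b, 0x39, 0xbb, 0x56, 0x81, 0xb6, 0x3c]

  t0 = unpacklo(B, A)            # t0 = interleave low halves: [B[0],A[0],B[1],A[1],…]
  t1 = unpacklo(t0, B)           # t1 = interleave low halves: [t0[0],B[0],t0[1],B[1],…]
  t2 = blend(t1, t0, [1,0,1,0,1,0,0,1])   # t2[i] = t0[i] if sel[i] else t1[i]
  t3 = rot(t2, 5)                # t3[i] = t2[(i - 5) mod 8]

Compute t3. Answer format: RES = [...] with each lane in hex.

→ t0 |bc|0a|0b|55|39|5c|bb|9e|
→ t1 |bc|bc|0a|0b|0b|39|55|bb|
→ t2 |bc|bc|0b|0b|39|39|55|9e|
→ t3 |0b|39|39|55|9e|bc|bc|0b|

RES = [ 0x0b  0x39  0x39  0x55  0x9e  0xbc  0xbc  0x0b ]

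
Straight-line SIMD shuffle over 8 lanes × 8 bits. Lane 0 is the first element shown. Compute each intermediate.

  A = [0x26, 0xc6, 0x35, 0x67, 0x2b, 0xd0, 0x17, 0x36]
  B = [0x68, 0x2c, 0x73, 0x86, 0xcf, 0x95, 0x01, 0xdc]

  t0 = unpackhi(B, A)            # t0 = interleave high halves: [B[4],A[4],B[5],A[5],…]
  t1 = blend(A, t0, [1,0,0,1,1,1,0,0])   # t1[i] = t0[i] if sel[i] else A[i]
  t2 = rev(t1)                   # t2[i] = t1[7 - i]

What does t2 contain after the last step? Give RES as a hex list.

t0 = [0xcf, 0x2b, 0x95, 0xd0, 0x01, 0x17, 0xdc, 0x36]
t1 = [0xcf, 0xc6, 0x35, 0xd0, 0x01, 0x17, 0x17, 0x36]
t2 = [0x36, 0x17, 0x17, 0x01, 0xd0, 0x35, 0xc6, 0xcf]

RES = [ 0x36  0x17  0x17  0x01  0xd0  0x35  0xc6  0xcf ]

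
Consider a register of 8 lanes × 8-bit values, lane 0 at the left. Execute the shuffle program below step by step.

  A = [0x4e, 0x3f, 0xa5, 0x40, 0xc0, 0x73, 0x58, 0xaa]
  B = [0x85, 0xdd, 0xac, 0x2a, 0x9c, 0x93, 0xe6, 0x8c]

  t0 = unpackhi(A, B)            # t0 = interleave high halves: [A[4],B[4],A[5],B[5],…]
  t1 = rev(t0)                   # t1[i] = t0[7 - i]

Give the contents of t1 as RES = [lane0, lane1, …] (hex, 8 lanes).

t0 = [0xc0, 0x9c, 0x73, 0x93, 0x58, 0xe6, 0xaa, 0x8c]
t1 = [0x8c, 0xaa, 0xe6, 0x58, 0x93, 0x73, 0x9c, 0xc0]

RES = [ 0x8c  0xaa  0xe6  0x58  0x93  0x73  0x9c  0xc0 ]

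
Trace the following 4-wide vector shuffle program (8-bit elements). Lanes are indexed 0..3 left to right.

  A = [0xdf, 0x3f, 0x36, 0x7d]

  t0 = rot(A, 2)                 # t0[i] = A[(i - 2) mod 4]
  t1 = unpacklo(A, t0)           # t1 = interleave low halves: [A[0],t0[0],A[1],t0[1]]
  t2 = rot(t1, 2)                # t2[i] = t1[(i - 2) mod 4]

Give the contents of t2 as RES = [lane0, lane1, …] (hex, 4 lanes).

t0 = [0x36, 0x7d, 0xdf, 0x3f]
t1 = [0xdf, 0x36, 0x3f, 0x7d]
t2 = [0x3f, 0x7d, 0xdf, 0x36]

RES = [ 0x3f  0x7d  0xdf  0x36 ]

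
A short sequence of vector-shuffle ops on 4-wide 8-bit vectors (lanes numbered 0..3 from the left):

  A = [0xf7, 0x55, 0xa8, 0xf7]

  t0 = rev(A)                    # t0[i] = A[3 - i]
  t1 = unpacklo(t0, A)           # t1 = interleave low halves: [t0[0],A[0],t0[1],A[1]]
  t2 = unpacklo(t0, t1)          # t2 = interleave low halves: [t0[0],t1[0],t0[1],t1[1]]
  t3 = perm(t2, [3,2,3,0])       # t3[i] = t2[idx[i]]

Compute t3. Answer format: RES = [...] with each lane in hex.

RES = [ 0xf7  0xa8  0xf7  0xf7 ]

→ t0 |f7|a8|55|f7|
→ t1 |f7|f7|a8|55|
→ t2 |f7|f7|a8|f7|
→ t3 |f7|a8|f7|f7|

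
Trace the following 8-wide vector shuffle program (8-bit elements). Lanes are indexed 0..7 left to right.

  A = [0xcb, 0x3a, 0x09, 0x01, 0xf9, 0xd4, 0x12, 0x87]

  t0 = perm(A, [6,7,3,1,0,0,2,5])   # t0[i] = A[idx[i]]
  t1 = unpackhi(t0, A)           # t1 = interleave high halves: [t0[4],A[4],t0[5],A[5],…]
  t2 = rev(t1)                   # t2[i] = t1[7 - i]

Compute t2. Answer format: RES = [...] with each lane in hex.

t0 = [0x12, 0x87, 0x01, 0x3a, 0xcb, 0xcb, 0x09, 0xd4]
t1 = [0xcb, 0xf9, 0xcb, 0xd4, 0x09, 0x12, 0xd4, 0x87]
t2 = [0x87, 0xd4, 0x12, 0x09, 0xd4, 0xcb, 0xf9, 0xcb]

RES = [ 0x87  0xd4  0x12  0x09  0xd4  0xcb  0xf9  0xcb ]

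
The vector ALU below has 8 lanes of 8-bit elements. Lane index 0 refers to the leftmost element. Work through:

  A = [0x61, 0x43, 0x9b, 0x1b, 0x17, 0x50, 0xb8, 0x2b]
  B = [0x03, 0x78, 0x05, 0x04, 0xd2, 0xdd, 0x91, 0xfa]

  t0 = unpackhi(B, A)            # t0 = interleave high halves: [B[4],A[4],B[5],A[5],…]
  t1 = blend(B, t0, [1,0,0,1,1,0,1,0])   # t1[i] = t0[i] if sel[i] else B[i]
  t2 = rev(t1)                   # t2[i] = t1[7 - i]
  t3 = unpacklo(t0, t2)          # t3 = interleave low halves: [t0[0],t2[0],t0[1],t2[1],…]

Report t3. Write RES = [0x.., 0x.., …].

t0 = [0xd2, 0x17, 0xdd, 0x50, 0x91, 0xb8, 0xfa, 0x2b]
t1 = [0xd2, 0x78, 0x05, 0x50, 0x91, 0xdd, 0xfa, 0xfa]
t2 = [0xfa, 0xfa, 0xdd, 0x91, 0x50, 0x05, 0x78, 0xd2]
t3 = [0xd2, 0xfa, 0x17, 0xfa, 0xdd, 0xdd, 0x50, 0x91]

RES = [ 0xd2  0xfa  0x17  0xfa  0xdd  0xdd  0x50  0x91 ]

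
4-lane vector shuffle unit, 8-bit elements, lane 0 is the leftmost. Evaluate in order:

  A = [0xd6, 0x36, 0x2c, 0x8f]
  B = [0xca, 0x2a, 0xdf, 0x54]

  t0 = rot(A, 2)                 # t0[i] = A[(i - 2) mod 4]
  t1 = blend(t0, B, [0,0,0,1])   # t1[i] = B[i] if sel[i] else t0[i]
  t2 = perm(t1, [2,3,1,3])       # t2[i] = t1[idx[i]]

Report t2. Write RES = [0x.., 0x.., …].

RES = [0xd6, 0x54, 0x8f, 0x54]

t0 = [0x2c, 0x8f, 0xd6, 0x36]
t1 = [0x2c, 0x8f, 0xd6, 0x54]
t2 = [0xd6, 0x54, 0x8f, 0x54]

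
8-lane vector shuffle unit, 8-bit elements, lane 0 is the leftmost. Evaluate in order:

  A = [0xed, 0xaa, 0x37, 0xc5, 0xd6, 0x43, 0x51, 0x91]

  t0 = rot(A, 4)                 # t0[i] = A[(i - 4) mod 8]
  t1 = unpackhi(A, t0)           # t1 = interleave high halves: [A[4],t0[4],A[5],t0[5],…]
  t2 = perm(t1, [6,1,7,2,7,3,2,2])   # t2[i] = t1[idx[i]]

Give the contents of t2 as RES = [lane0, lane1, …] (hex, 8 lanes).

RES = [0x91, 0xed, 0xc5, 0x43, 0xc5, 0xaa, 0x43, 0x43]

→ t0 |d6|43|51|91|ed|aa|37|c5|
→ t1 |d6|ed|43|aa|51|37|91|c5|
→ t2 |91|ed|c5|43|c5|aa|43|43|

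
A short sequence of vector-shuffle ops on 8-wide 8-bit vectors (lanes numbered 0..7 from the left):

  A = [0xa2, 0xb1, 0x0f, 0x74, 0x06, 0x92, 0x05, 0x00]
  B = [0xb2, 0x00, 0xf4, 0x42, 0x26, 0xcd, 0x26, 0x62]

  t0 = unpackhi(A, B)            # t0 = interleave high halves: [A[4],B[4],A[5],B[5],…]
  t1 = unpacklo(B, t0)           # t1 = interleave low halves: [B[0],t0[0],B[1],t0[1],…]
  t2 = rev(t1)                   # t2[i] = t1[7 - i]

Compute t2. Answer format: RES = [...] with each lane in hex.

RES = [ 0xcd  0x42  0x92  0xf4  0x26  0x00  0x06  0xb2 ]

  t0: 06 26 92 cd 05 26 00 62
  t1: b2 06 00 26 f4 92 42 cd
  t2: cd 42 92 f4 26 00 06 b2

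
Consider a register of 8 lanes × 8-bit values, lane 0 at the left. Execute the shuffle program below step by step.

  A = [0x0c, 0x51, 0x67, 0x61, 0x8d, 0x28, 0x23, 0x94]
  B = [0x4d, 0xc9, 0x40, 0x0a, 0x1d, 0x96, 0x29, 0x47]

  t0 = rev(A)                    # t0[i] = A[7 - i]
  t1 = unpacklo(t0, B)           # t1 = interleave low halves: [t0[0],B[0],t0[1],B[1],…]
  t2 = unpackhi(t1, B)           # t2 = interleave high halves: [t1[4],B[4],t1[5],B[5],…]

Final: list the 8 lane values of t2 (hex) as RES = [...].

t0 = [0x94, 0x23, 0x28, 0x8d, 0x61, 0x67, 0x51, 0x0c]
t1 = [0x94, 0x4d, 0x23, 0xc9, 0x28, 0x40, 0x8d, 0x0a]
t2 = [0x28, 0x1d, 0x40, 0x96, 0x8d, 0x29, 0x0a, 0x47]

RES = [ 0x28  0x1d  0x40  0x96  0x8d  0x29  0x0a  0x47 ]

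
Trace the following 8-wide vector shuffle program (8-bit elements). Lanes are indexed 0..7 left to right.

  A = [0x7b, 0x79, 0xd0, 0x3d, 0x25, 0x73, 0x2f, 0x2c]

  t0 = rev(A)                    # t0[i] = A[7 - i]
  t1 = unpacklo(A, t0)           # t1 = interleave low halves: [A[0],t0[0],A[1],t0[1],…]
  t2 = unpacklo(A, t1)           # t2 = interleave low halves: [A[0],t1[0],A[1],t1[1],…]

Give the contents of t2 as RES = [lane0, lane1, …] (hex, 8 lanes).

RES = [0x7b, 0x7b, 0x79, 0x2c, 0xd0, 0x79, 0x3d, 0x2f]

  t0: 2c 2f 73 25 3d d0 79 7b
  t1: 7b 2c 79 2f d0 73 3d 25
  t2: 7b 7b 79 2c d0 79 3d 2f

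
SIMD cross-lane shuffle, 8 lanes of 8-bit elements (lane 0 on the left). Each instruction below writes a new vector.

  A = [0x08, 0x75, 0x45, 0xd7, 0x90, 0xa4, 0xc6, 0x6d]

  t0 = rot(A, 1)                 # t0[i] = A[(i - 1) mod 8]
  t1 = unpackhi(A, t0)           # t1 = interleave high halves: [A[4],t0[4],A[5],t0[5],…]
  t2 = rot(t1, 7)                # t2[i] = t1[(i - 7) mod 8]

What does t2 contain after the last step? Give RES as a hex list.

RES = [0xd7, 0xa4, 0x90, 0xc6, 0xa4, 0x6d, 0xc6, 0x90]

→ t0 |6d|08|75|45|d7|90|a4|c6|
→ t1 |90|d7|a4|90|c6|a4|6d|c6|
→ t2 |d7|a4|90|c6|a4|6d|c6|90|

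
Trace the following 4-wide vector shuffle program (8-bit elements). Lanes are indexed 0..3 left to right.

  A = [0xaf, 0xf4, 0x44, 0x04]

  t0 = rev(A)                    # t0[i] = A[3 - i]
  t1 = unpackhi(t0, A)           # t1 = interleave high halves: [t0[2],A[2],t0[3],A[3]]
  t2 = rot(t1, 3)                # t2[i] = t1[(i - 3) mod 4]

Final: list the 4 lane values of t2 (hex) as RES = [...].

→ t0 |04|44|f4|af|
→ t1 |f4|44|af|04|
→ t2 |44|af|04|f4|

RES = [ 0x44  0xaf  0x04  0xf4 ]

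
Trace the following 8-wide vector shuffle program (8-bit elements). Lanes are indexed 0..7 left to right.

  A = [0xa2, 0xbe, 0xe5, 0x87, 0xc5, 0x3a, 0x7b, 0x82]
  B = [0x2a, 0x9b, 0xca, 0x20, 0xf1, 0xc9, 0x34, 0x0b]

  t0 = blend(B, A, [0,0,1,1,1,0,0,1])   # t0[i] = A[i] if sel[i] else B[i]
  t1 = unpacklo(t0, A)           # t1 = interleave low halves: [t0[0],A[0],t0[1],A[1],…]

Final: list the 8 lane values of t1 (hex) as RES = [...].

RES = [0x2a, 0xa2, 0x9b, 0xbe, 0xe5, 0xe5, 0x87, 0x87]

→ t0 |2a|9b|e5|87|c5|c9|34|82|
→ t1 |2a|a2|9b|be|e5|e5|87|87|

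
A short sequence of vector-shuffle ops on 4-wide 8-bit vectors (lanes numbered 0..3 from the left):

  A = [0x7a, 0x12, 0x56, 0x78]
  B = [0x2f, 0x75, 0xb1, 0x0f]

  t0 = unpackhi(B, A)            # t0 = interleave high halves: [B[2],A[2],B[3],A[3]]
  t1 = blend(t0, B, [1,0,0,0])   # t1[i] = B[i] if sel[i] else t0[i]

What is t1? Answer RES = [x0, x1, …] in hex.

RES = [ 0x2f  0x56  0x0f  0x78 ]

→ t0 |b1|56|0f|78|
→ t1 |2f|56|0f|78|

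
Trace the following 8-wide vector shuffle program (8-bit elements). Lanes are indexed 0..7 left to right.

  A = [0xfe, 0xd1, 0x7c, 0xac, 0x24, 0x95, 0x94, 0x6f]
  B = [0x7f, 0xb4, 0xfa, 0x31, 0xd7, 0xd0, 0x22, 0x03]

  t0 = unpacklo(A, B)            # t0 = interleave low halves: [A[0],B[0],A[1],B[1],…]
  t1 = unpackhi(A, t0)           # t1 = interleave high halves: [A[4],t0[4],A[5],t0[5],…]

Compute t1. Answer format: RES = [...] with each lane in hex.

t0 = [0xfe, 0x7f, 0xd1, 0xb4, 0x7c, 0xfa, 0xac, 0x31]
t1 = [0x24, 0x7c, 0x95, 0xfa, 0x94, 0xac, 0x6f, 0x31]

RES = [ 0x24  0x7c  0x95  0xfa  0x94  0xac  0x6f  0x31 ]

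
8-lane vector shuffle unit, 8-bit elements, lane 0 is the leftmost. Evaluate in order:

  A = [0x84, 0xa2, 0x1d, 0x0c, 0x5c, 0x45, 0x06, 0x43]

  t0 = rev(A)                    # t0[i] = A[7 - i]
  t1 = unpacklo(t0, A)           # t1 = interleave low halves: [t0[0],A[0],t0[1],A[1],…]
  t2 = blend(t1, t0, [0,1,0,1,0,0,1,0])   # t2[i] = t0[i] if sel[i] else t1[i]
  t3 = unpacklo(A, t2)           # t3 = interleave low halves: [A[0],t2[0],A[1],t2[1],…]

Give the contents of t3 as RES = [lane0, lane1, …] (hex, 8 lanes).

t0 = [0x43, 0x06, 0x45, 0x5c, 0x0c, 0x1d, 0xa2, 0x84]
t1 = [0x43, 0x84, 0x06, 0xa2, 0x45, 0x1d, 0x5c, 0x0c]
t2 = [0x43, 0x06, 0x06, 0x5c, 0x45, 0x1d, 0xa2, 0x0c]
t3 = [0x84, 0x43, 0xa2, 0x06, 0x1d, 0x06, 0x0c, 0x5c]

RES = [ 0x84  0x43  0xa2  0x06  0x1d  0x06  0x0c  0x5c ]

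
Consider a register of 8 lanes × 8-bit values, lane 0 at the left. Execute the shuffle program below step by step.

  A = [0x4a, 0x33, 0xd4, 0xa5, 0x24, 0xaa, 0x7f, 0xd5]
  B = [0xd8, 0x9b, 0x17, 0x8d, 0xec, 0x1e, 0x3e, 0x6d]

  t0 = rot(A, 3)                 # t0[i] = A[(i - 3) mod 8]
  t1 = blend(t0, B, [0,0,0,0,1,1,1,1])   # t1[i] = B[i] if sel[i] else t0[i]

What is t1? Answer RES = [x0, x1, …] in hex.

  t0: aa 7f d5 4a 33 d4 a5 24
  t1: aa 7f d5 4a ec 1e 3e 6d

RES = [ 0xaa  0x7f  0xd5  0x4a  0xec  0x1e  0x3e  0x6d ]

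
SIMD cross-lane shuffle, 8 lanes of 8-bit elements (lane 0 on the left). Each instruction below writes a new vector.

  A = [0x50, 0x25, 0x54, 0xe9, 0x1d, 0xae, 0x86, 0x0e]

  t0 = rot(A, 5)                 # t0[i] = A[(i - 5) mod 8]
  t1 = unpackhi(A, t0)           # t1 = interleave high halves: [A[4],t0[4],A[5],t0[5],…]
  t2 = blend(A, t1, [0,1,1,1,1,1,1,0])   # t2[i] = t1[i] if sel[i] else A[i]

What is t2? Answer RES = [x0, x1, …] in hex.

  t0: e9 1d ae 86 0e 50 25 54
  t1: 1d 0e ae 50 86 25 0e 54
  t2: 50 0e ae 50 86 25 0e 0e

RES = [0x50, 0x0e, 0xae, 0x50, 0x86, 0x25, 0x0e, 0x0e]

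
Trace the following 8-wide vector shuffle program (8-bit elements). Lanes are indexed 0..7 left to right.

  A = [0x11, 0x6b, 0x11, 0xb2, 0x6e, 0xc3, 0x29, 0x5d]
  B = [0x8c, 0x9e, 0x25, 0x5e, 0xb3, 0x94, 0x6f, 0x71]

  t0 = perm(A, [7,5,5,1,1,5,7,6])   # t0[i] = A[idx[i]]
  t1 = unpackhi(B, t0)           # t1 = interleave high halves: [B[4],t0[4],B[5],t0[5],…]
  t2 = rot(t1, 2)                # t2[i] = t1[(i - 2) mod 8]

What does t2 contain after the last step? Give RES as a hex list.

RES = [ 0x71  0x29  0xb3  0x6b  0x94  0xc3  0x6f  0x5d ]

  t0: 5d c3 c3 6b 6b c3 5d 29
  t1: b3 6b 94 c3 6f 5d 71 29
  t2: 71 29 b3 6b 94 c3 6f 5d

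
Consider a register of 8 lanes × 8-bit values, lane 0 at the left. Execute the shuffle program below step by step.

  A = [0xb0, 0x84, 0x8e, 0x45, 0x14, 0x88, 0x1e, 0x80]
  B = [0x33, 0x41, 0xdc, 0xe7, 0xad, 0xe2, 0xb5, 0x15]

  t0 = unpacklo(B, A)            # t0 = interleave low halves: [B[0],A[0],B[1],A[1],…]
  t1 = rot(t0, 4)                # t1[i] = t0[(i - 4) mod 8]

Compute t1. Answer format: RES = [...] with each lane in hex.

RES = [0xdc, 0x8e, 0xe7, 0x45, 0x33, 0xb0, 0x41, 0x84]

t0 = [0x33, 0xb0, 0x41, 0x84, 0xdc, 0x8e, 0xe7, 0x45]
t1 = [0xdc, 0x8e, 0xe7, 0x45, 0x33, 0xb0, 0x41, 0x84]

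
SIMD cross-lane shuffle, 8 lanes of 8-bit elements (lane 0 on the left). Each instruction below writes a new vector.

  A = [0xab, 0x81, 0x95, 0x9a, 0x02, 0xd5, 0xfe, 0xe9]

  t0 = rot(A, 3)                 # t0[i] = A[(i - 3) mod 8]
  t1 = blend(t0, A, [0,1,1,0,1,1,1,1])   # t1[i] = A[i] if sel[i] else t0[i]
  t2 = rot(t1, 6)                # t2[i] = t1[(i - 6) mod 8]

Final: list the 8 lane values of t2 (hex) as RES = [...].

RES = [ 0x95  0xab  0x02  0xd5  0xfe  0xe9  0xd5  0x81 ]

→ t0 |d5|fe|e9|ab|81|95|9a|02|
→ t1 |d5|81|95|ab|02|d5|fe|e9|
→ t2 |95|ab|02|d5|fe|e9|d5|81|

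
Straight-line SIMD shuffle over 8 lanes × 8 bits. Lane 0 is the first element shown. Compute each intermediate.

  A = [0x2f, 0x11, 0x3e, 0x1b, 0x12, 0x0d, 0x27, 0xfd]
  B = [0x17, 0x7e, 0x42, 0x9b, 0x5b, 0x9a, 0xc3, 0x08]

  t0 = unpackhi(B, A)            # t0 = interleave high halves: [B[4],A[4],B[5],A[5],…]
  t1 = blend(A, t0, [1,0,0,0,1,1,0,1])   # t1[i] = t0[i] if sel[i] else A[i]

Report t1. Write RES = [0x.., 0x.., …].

RES = [ 0x5b  0x11  0x3e  0x1b  0xc3  0x27  0x27  0xfd ]

  t0: 5b 12 9a 0d c3 27 08 fd
  t1: 5b 11 3e 1b c3 27 27 fd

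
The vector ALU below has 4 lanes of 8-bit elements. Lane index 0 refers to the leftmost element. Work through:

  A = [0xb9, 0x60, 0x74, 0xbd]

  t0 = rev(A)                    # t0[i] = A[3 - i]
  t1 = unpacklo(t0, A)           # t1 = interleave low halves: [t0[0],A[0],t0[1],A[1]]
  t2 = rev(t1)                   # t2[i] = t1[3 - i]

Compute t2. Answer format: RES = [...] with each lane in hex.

RES = [0x60, 0x74, 0xb9, 0xbd]

  t0: bd 74 60 b9
  t1: bd b9 74 60
  t2: 60 74 b9 bd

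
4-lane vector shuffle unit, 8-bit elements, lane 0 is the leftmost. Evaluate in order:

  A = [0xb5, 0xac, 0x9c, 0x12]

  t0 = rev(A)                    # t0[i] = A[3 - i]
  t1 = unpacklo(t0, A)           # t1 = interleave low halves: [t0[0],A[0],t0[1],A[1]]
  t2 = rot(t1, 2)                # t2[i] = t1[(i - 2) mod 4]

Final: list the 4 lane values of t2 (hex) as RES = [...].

RES = [0x9c, 0xac, 0x12, 0xb5]

→ t0 |12|9c|ac|b5|
→ t1 |12|b5|9c|ac|
→ t2 |9c|ac|12|b5|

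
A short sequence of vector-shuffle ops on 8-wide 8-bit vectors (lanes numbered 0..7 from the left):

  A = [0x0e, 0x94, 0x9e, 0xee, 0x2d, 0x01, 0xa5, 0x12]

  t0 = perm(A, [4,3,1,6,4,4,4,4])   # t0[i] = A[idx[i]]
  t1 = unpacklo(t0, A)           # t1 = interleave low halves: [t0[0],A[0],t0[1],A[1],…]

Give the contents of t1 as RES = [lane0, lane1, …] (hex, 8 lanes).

→ t0 |2d|ee|94|a5|2d|2d|2d|2d|
→ t1 |2d|0e|ee|94|94|9e|a5|ee|

RES = [0x2d, 0x0e, 0xee, 0x94, 0x94, 0x9e, 0xa5, 0xee]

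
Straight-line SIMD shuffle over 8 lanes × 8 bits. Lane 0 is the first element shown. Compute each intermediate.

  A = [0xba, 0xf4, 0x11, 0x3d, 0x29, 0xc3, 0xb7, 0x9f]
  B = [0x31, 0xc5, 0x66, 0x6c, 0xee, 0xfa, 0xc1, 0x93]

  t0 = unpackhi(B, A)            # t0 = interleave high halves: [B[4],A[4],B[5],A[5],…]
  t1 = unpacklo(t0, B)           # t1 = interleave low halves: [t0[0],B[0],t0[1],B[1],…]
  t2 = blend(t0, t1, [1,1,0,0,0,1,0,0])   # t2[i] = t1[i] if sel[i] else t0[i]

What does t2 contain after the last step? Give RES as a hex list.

→ t0 |ee|29|fa|c3|c1|b7|93|9f|
→ t1 |ee|31|29|c5|fa|66|c3|6c|
→ t2 |ee|31|fa|c3|c1|66|93|9f|

RES = [ 0xee  0x31  0xfa  0xc3  0xc1  0x66  0x93  0x9f ]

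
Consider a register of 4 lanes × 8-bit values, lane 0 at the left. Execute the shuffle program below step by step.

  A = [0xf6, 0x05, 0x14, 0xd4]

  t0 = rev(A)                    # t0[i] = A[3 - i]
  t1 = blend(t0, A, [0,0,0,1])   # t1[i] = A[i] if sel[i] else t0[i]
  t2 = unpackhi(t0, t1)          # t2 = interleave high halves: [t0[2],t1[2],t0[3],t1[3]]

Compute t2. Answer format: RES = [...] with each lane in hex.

RES = [ 0x05  0x05  0xf6  0xd4 ]

  t0: d4 14 05 f6
  t1: d4 14 05 d4
  t2: 05 05 f6 d4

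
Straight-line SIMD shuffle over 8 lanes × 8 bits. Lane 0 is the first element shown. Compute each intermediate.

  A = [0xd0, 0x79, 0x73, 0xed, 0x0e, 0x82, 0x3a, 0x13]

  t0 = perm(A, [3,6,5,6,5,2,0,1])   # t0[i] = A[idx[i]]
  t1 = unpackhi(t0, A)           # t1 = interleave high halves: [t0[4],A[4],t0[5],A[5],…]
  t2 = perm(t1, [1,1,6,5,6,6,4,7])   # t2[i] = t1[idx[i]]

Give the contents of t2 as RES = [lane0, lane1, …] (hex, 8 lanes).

RES = [ 0x0e  0x0e  0x79  0x3a  0x79  0x79  0xd0  0x13 ]

t0 = [0xed, 0x3a, 0x82, 0x3a, 0x82, 0x73, 0xd0, 0x79]
t1 = [0x82, 0x0e, 0x73, 0x82, 0xd0, 0x3a, 0x79, 0x13]
t2 = [0x0e, 0x0e, 0x79, 0x3a, 0x79, 0x79, 0xd0, 0x13]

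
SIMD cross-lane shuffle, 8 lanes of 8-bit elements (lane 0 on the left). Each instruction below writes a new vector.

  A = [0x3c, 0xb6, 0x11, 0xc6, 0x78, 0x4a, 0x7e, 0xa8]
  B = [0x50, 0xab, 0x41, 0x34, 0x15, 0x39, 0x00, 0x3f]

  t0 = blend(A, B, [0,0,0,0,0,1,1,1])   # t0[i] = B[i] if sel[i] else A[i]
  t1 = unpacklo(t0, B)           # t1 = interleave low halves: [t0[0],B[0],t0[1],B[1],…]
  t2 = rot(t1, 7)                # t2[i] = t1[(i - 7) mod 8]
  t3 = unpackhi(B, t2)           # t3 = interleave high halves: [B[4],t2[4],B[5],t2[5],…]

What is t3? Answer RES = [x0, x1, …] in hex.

RES = [0x15, 0x41, 0x39, 0xc6, 0x00, 0x34, 0x3f, 0x3c]

t0 = [0x3c, 0xb6, 0x11, 0xc6, 0x78, 0x39, 0x00, 0x3f]
t1 = [0x3c, 0x50, 0xb6, 0xab, 0x11, 0x41, 0xc6, 0x34]
t2 = [0x50, 0xb6, 0xab, 0x11, 0x41, 0xc6, 0x34, 0x3c]
t3 = [0x15, 0x41, 0x39, 0xc6, 0x00, 0x34, 0x3f, 0x3c]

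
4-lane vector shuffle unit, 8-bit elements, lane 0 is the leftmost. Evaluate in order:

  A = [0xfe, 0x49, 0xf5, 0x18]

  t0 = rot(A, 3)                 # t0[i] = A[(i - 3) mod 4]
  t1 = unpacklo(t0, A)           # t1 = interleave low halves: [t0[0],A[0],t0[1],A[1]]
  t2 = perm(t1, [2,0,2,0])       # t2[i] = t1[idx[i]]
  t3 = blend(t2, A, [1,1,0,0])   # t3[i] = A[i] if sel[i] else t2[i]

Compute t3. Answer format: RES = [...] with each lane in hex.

t0 = [0x49, 0xf5, 0x18, 0xfe]
t1 = [0x49, 0xfe, 0xf5, 0x49]
t2 = [0xf5, 0x49, 0xf5, 0x49]
t3 = [0xfe, 0x49, 0xf5, 0x49]

RES = [ 0xfe  0x49  0xf5  0x49 ]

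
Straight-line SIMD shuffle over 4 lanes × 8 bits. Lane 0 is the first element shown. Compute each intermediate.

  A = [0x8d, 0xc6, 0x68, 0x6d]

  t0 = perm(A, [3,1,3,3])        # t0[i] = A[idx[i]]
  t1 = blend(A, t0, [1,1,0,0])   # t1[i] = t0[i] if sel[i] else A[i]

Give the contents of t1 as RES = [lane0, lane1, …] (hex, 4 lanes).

t0 = [0x6d, 0xc6, 0x6d, 0x6d]
t1 = [0x6d, 0xc6, 0x68, 0x6d]

RES = [0x6d, 0xc6, 0x68, 0x6d]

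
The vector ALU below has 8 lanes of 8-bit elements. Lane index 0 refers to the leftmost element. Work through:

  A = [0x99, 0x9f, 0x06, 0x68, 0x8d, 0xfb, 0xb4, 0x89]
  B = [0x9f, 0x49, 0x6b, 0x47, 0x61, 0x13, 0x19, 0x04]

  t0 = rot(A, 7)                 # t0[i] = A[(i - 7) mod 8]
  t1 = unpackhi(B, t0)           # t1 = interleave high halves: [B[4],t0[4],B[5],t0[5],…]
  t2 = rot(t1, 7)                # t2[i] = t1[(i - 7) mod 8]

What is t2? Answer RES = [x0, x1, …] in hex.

RES = [ 0xfb  0x13  0xb4  0x19  0x89  0x04  0x99  0x61 ]

t0 = [0x9f, 0x06, 0x68, 0x8d, 0xfb, 0xb4, 0x89, 0x99]
t1 = [0x61, 0xfb, 0x13, 0xb4, 0x19, 0x89, 0x04, 0x99]
t2 = [0xfb, 0x13, 0xb4, 0x19, 0x89, 0x04, 0x99, 0x61]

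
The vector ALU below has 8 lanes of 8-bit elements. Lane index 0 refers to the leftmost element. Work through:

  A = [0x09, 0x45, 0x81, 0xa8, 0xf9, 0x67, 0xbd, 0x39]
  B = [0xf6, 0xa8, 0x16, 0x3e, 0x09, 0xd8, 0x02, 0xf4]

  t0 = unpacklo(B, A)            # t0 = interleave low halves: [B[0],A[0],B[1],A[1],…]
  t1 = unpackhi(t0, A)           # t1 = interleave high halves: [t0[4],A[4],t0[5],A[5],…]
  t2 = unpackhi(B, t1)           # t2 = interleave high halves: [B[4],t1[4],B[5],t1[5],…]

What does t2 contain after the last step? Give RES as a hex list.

RES = [0x09, 0x3e, 0xd8, 0xbd, 0x02, 0xa8, 0xf4, 0x39]

→ t0 |f6|09|a8|45|16|81|3e|a8|
→ t1 |16|f9|81|67|3e|bd|a8|39|
→ t2 |09|3e|d8|bd|02|a8|f4|39|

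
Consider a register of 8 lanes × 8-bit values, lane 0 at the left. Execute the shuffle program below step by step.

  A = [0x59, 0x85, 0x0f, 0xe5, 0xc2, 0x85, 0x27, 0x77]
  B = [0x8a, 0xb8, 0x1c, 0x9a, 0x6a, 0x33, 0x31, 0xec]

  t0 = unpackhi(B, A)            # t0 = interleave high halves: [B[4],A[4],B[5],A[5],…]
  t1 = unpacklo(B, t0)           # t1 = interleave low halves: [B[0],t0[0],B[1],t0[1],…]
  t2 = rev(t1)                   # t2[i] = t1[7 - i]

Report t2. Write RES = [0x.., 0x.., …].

  t0: 6a c2 33 85 31 27 ec 77
  t1: 8a 6a b8 c2 1c 33 9a 85
  t2: 85 9a 33 1c c2 b8 6a 8a

RES = [0x85, 0x9a, 0x33, 0x1c, 0xc2, 0xb8, 0x6a, 0x8a]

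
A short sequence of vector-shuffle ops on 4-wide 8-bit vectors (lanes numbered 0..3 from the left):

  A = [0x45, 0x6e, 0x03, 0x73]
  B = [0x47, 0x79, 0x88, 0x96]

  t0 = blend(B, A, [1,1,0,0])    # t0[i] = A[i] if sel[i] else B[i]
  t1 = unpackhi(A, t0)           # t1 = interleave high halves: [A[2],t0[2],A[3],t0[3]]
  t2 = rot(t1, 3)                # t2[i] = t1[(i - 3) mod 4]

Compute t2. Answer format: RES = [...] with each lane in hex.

RES = [0x88, 0x73, 0x96, 0x03]

t0 = [0x45, 0x6e, 0x88, 0x96]
t1 = [0x03, 0x88, 0x73, 0x96]
t2 = [0x88, 0x73, 0x96, 0x03]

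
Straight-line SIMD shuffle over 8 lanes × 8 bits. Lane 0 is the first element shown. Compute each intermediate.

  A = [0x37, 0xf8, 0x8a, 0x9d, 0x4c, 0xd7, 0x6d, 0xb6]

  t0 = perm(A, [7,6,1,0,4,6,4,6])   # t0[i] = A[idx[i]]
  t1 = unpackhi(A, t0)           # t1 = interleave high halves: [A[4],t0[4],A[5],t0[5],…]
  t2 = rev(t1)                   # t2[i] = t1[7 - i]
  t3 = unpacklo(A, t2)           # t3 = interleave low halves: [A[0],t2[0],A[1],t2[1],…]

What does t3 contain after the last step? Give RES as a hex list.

→ t0 |b6|6d|f8|37|4c|6d|4c|6d|
→ t1 |4c|4c|d7|6d|6d|4c|b6|6d|
→ t2 |6d|b6|4c|6d|6d|d7|4c|4c|
→ t3 |37|6d|f8|b6|8a|4c|9d|6d|

RES = [ 0x37  0x6d  0xf8  0xb6  0x8a  0x4c  0x9d  0x6d ]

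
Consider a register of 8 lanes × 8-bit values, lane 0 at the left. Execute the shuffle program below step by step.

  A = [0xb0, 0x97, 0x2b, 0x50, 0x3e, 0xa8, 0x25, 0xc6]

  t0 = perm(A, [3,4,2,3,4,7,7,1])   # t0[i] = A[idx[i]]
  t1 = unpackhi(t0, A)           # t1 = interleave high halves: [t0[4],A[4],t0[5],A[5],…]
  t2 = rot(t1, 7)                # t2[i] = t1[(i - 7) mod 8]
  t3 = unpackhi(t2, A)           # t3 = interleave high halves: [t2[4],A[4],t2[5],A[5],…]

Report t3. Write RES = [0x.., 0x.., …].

  t0: 50 3e 2b 50 3e c6 c6 97
  t1: 3e 3e c6 a8 c6 25 97 c6
  t2: 3e c6 a8 c6 25 97 c6 3e
  t3: 25 3e 97 a8 c6 25 3e c6

RES = [ 0x25  0x3e  0x97  0xa8  0xc6  0x25  0x3e  0xc6 ]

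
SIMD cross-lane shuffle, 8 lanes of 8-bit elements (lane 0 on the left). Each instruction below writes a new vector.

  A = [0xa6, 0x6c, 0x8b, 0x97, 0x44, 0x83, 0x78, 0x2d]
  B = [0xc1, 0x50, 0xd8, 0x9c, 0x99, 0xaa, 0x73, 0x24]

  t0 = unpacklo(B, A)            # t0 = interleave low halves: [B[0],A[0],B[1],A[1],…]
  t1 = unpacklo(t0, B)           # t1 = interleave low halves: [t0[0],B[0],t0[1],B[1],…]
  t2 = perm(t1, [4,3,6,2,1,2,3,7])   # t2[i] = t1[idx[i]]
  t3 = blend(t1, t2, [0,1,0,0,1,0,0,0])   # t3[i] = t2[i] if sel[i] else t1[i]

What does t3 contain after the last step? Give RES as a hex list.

→ t0 |c1|a6|50|6c|d8|8b|9c|97|
→ t1 |c1|c1|a6|50|50|d8|6c|9c|
→ t2 |50|50|6c|a6|c1|a6|50|9c|
→ t3 |c1|50|a6|50|c1|d8|6c|9c|

RES = [ 0xc1  0x50  0xa6  0x50  0xc1  0xd8  0x6c  0x9c ]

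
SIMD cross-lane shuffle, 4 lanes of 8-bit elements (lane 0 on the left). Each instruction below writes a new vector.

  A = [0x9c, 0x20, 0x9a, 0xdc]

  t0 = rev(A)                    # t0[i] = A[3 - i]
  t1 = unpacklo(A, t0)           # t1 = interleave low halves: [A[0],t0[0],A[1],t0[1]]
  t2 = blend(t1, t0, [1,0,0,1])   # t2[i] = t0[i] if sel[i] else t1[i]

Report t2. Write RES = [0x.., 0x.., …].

RES = [0xdc, 0xdc, 0x20, 0x9c]

t0 = [0xdc, 0x9a, 0x20, 0x9c]
t1 = [0x9c, 0xdc, 0x20, 0x9a]
t2 = [0xdc, 0xdc, 0x20, 0x9c]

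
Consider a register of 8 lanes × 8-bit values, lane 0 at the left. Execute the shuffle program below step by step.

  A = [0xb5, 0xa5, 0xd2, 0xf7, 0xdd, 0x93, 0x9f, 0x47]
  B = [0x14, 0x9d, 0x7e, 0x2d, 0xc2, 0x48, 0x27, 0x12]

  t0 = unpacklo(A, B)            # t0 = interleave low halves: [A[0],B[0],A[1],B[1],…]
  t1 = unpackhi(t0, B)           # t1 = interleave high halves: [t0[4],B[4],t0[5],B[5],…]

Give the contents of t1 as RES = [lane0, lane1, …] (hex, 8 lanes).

RES = [0xd2, 0xc2, 0x7e, 0x48, 0xf7, 0x27, 0x2d, 0x12]

t0 = [0xb5, 0x14, 0xa5, 0x9d, 0xd2, 0x7e, 0xf7, 0x2d]
t1 = [0xd2, 0xc2, 0x7e, 0x48, 0xf7, 0x27, 0x2d, 0x12]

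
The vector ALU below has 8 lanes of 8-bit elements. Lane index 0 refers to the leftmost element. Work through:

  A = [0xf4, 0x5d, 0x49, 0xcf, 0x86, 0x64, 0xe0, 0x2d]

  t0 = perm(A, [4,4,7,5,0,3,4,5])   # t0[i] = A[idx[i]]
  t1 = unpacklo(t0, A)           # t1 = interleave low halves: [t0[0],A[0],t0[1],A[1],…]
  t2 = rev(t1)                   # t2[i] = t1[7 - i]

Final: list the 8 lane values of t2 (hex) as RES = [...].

  t0: 86 86 2d 64 f4 cf 86 64
  t1: 86 f4 86 5d 2d 49 64 cf
  t2: cf 64 49 2d 5d 86 f4 86

RES = [0xcf, 0x64, 0x49, 0x2d, 0x5d, 0x86, 0xf4, 0x86]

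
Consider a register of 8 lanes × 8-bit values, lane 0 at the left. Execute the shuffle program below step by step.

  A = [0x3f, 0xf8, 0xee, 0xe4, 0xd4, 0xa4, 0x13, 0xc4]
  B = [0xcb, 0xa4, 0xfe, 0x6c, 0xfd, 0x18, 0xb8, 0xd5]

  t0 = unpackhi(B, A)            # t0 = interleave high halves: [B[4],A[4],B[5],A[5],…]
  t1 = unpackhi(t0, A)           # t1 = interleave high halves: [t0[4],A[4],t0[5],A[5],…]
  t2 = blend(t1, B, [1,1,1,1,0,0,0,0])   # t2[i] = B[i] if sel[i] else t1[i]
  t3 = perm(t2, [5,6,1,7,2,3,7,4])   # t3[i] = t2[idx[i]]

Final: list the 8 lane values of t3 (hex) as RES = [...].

t0 = [0xfd, 0xd4, 0x18, 0xa4, 0xb8, 0x13, 0xd5, 0xc4]
t1 = [0xb8, 0xd4, 0x13, 0xa4, 0xd5, 0x13, 0xc4, 0xc4]
t2 = [0xcb, 0xa4, 0xfe, 0x6c, 0xd5, 0x13, 0xc4, 0xc4]
t3 = [0x13, 0xc4, 0xa4, 0xc4, 0xfe, 0x6c, 0xc4, 0xd5]

RES = [ 0x13  0xc4  0xa4  0xc4  0xfe  0x6c  0xc4  0xd5 ]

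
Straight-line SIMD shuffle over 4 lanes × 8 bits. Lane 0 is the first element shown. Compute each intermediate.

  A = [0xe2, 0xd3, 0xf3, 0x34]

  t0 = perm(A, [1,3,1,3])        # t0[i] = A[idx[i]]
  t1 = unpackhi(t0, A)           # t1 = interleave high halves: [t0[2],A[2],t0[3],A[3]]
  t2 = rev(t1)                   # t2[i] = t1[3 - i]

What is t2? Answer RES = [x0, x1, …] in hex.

RES = [0x34, 0x34, 0xf3, 0xd3]

→ t0 |d3|34|d3|34|
→ t1 |d3|f3|34|34|
→ t2 |34|34|f3|d3|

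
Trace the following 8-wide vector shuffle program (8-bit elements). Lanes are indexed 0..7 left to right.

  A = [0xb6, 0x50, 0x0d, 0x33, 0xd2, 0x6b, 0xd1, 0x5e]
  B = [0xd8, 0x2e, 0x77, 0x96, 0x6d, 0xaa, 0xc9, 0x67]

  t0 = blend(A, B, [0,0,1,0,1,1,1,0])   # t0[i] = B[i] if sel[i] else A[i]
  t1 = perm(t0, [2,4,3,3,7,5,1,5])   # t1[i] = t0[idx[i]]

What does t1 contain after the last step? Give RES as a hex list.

RES = [ 0x77  0x6d  0x33  0x33  0x5e  0xaa  0x50  0xaa ]

  t0: b6 50 77 33 6d aa c9 5e
  t1: 77 6d 33 33 5e aa 50 aa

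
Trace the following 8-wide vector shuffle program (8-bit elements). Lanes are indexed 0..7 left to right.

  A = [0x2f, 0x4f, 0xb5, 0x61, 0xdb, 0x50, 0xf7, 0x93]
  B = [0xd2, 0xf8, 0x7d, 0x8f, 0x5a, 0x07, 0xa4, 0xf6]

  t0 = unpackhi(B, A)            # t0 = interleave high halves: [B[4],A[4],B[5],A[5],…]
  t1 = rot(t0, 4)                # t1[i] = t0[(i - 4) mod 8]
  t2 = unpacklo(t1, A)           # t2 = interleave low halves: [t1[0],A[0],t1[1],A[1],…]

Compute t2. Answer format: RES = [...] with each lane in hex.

→ t0 |5a|db|07|50|a4|f7|f6|93|
→ t1 |a4|f7|f6|93|5a|db|07|50|
→ t2 |a4|2f|f7|4f|f6|b5|93|61|

RES = [0xa4, 0x2f, 0xf7, 0x4f, 0xf6, 0xb5, 0x93, 0x61]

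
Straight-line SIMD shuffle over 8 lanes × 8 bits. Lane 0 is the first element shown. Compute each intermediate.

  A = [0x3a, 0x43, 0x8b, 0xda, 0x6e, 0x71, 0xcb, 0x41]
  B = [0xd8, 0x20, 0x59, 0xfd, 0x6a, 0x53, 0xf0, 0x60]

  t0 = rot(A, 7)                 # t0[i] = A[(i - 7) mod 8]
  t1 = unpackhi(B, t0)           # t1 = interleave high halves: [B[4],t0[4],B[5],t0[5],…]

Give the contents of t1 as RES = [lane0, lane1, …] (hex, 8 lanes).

→ t0 |43|8b|da|6e|71|cb|41|3a|
→ t1 |6a|71|53|cb|f0|41|60|3a|

RES = [0x6a, 0x71, 0x53, 0xcb, 0xf0, 0x41, 0x60, 0x3a]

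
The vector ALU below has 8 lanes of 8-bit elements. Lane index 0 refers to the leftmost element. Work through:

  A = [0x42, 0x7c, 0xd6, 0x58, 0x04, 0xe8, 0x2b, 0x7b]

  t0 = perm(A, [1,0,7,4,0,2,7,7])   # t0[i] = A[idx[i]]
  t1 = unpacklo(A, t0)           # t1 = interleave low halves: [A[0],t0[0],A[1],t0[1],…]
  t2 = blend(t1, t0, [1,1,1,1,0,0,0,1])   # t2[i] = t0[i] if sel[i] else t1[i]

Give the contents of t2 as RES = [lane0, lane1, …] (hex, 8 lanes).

RES = [0x7c, 0x42, 0x7b, 0x04, 0xd6, 0x7b, 0x58, 0x7b]

  t0: 7c 42 7b 04 42 d6 7b 7b
  t1: 42 7c 7c 42 d6 7b 58 04
  t2: 7c 42 7b 04 d6 7b 58 7b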